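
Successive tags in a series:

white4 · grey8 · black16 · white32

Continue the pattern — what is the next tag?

For the shade, repeats white → grey → black: white, grey, black, white → grey.
Second component — ×2 each step: 4, 8, 16, 32 → 64.
So the next tag is grey64.

grey64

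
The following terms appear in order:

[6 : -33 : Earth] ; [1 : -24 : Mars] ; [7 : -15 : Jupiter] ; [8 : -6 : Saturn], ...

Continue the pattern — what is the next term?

First value: each term is the sum of the two before it, so 6, 1, 7, 8 → 15.
Second value: +9 each step; -33, -24, -15, -6 → 3.
For the planet, runs through the planets Mercury→Neptune: Earth, Mars, Jupiter, Saturn → Uranus.
Combining the parts gives [15 : 3 : Uranus].

[15 : 3 : Uranus]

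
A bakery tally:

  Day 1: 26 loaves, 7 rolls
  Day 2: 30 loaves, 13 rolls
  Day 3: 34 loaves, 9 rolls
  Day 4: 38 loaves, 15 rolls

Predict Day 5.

Loaves: +4 each step, so 26, 30, 34, 38 → 42.
For the rolls, alternating steps +6, −4, +6, −4, …: 7, 13, 9, 15 → 11.
So the next record is 42 loaves, 11 rolls.

42 loaves, 11 rolls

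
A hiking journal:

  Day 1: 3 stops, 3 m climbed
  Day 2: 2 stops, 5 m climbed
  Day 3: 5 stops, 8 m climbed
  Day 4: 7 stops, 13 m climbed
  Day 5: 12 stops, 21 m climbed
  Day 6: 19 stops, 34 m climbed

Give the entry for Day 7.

31 stops, 55 m climbed

Stops: each term is the sum of the two before it; 3, 2, 5, 7, 12, 19 → 31.
M climbed goes 3, 5, 8, 13, 21, 34 → 55 (each term is the sum of the two before it).
Combining the parts gives 31 stops, 55 m climbed.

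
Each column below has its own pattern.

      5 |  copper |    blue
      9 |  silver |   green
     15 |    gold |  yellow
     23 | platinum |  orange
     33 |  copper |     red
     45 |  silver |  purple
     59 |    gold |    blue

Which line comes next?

75  platinum  green

First component: differences are 4, 6, 8, … (increasing by 2 each time), so 5, 9, 15, 23, 33, 45, 59 → 75.
Metal: copper, silver, gold, platinum, copper, silver, gold → platinum (repeats copper → silver → gold → platinum).
Colour goes blue, green, yellow, orange, red, purple, blue → green (repeats blue → green → yellow → orange → red → purple).
So the next line is 75  platinum  green.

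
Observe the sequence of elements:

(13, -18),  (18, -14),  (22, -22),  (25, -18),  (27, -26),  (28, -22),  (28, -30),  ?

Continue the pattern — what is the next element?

First slot: differences are 5, 4, 3, … (decreasing by 1 each time); 13, 18, 22, 25, 27, 28, 28 → 27.
Second slot: -18, -14, -22, -18, -26, -22, -30 → -26 (alternating steps +4, −8, +4, −8, …).
Combining the parts gives (27, -26).

(27, -26)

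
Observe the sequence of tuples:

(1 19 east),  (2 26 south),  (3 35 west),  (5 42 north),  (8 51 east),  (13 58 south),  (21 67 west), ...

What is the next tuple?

(34 74 north)

First coordinate goes 1, 2, 3, 5, 8, 13, 21 → 34 (each term is the sum of the two before it).
Second coordinate — alternating steps +7, +9, +7, +9, …: 19, 26, 35, 42, 51, 58, 67 → 74.
Direction — repeats east → south → west → north: east, south, west, north, east, south, west → north.
So the next tuple is (34 74 north).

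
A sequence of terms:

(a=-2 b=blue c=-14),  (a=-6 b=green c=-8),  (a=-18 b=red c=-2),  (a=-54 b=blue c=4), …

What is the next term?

(a=-162 b=green c=10)

A: ×3 each step; -2, -6, -18, -54 → -162.
B goes blue, green, red, blue → green (repeats blue → green → red).
C: +6 each step; -14, -8, -2, 4 → 10.
Combining the parts gives (a=-162 b=green c=10).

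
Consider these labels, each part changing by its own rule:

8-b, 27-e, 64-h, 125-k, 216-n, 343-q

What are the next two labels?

512-t then 729-w

First component: perfect cubes: 2³, 3³, 4³, …; 8, 27, 64, 125, 216, 343 → 512 → 729.
Letter: b, e, h, k, n, q → t → w (letters move forward 3 places in the alphabet).
Putting the parts together: 512-t and then 729-w.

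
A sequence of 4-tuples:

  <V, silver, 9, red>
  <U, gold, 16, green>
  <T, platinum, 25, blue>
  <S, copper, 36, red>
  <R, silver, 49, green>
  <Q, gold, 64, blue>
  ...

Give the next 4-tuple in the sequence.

<P, platinum, 81, red>

Letter: letters move back 1 place in the alphabet; V, U, T, S, R, Q → P.
Metal: repeats silver → gold → platinum → copper; silver, gold, platinum, copper, silver, gold → platinum.
Third component — perfect squares: 3², 4², 5², …: 9, 16, 25, 36, 49, 64 → 81.
Colour goes red, green, blue, red, green, blue → red (repeats red → green → blue).
So the next 4-tuple is <P, platinum, 81, red>.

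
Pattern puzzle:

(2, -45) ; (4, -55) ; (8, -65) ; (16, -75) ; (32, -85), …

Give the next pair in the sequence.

First component: ×2 each step, so 2, 4, 8, 16, 32 → 64.
For the second component, −10 each step: -45, -55, -65, -75, -85 → -95.
So the next pair is (64, -95).

(64, -95)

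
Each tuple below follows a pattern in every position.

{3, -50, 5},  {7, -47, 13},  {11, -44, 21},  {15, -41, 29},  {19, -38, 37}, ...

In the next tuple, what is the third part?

Third part: +8 each step, so 5, 13, 21, 29, 37 → 45.

45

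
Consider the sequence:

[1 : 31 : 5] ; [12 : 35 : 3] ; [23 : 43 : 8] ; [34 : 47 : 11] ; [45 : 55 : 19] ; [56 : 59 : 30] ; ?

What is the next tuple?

First coordinate goes 1, 12, 23, 34, 45, 56 → 67 (+11 each step).
For the second coordinate, alternating steps +4, +8, +4, +8, …: 31, 35, 43, 47, 55, 59 → 67.
Third coordinate: each term is the sum of the two before it; 5, 3, 8, 11, 19, 30 → 49.
Combining the parts gives [67 : 67 : 49].

[67 : 67 : 49]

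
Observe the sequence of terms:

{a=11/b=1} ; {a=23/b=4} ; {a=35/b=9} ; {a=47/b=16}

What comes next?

For the a, +12 each step: 11, 23, 35, 47 → 59.
B: perfect squares: 1², 2², 3², …; 1, 4, 9, 16 → 25.
So the next term is {a=59/b=25}.

{a=59/b=25}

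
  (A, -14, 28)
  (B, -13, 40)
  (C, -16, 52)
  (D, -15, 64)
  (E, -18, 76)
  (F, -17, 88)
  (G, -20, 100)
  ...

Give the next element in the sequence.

Letter: A, B, C, D, E, F, G → H (letters move forward 1 place in the alphabet).
Second value: alternating steps +1, −3, +1, −3, …, so -14, -13, -16, -15, -18, -17, -20 → -19.
Third value — +12 each step: 28, 40, 52, 64, 76, 88, 100 → 112.
Putting it together: (H, -19, 112).

(H, -19, 112)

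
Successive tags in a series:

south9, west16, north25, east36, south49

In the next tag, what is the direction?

Direction: repeats south → west → north → east; south, west, north, east, south → west.

west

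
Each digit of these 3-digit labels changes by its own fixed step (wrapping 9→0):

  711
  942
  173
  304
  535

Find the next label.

766

For the first digit, +2 each step, mod 10: 7, 9, 1, 3, 5 → 7.
Second digit: +3 each step, mod 10; 1, 4, 7, 0, 3 → 6.
For the third digit, +1 each step, mod 10: 1, 2, 3, 4, 5 → 6.
So the next label is 766.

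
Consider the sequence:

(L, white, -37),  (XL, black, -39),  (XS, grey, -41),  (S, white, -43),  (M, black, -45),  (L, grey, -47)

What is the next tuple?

(XL, white, -49)

Size goes L, XL, XS, S, M, L → XL (repeats L → XL → XS → S → M).
Shade: repeats white → black → grey, so white, black, grey, white, black, grey → white.
Third slot goes -37, -39, -41, -43, -45, -47 → -49 (−2 each step).
Combining the parts gives (XL, white, -49).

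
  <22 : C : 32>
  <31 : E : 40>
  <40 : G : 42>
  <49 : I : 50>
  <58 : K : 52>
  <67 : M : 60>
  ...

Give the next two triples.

<76 : O : 62>, <85 : Q : 70>

For the first coordinate, +9 each step: 22, 31, 40, 49, 58, 67 → 76 → 85.
Letter goes C, E, G, I, K, M → O → Q (letters move forward 2 places in the alphabet).
Third coordinate: 32, 40, 42, 50, 52, 60 → 62 → 70 (alternating steps +8, +2, +8, +2, …).
So the next two triples are <76 : O : 62> and <85 : Q : 70>.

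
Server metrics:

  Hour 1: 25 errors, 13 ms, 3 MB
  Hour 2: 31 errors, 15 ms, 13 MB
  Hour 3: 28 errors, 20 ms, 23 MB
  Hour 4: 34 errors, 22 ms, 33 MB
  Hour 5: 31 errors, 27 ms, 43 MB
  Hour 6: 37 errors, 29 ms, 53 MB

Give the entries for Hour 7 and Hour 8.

Errors goes 25, 31, 28, 34, 31, 37 → 34 → 40 (alternating steps +6, −3, +6, −3, …).
Ms: 13, 15, 20, 22, 27, 29 → 34 → 36 (alternating steps +2, +5, +2, +5, …).
MB — +10 each step: 3, 13, 23, 33, 43, 53 → 63 → 73.
Putting the parts together: 34 errors, 34 ms, 63 MB and then 40 errors, 36 ms, 73 MB.

34 errors, 34 ms, 63 MB; 40 errors, 36 ms, 73 MB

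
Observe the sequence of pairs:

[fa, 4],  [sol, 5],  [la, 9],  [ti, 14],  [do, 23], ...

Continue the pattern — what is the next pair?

For the note, runs through the solfège scale do→ti: fa, sol, la, ti, do → re.
For the second component, each term is the sum of the two before it: 4, 5, 9, 14, 23 → 37.
Putting it together: [re, 37].

[re, 37]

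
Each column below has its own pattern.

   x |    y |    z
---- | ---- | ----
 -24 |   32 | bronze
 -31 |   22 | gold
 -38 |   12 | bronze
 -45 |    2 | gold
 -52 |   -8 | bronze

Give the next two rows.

-59  -18  gold; -66  -28  bronze

Column x: -24, -31, -38, -45, -52 → -59 → -66 (−7 each step).
Column y: −10 each step, so 32, 22, 12, 2, -8 → -18 → -28.
Column z goes bronze, gold, bronze, gold, bronze → gold → bronze (alternates bronze ↔ gold).
Putting the parts together: -59  -18  gold and then -66  -28  bronze.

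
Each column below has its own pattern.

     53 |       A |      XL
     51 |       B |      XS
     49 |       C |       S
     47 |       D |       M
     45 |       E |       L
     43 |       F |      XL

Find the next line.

First component: −2 each step; 53, 51, 49, 47, 45, 43 → 41.
Letter: letters move forward 1 place in the alphabet, so A, B, C, D, E, F → G.
Size: repeats XL → XS → S → M → L, so XL, XS, S, M, L, XL → XS.
Putting it together: 41  G  XS.

41  G  XS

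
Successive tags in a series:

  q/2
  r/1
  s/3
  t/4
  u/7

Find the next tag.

v/11

Letter: letters move forward 1 place in the alphabet; q, r, s, t, u → v.
Second component: each term is the sum of the two before it; 2, 1, 3, 4, 7 → 11.
So the next tag is v/11.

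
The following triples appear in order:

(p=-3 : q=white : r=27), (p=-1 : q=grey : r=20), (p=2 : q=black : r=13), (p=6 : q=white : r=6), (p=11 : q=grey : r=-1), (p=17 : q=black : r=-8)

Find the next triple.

(p=24 : q=white : r=-15)

P: -3, -1, 2, 6, 11, 17 → 24 (differences are 2, 3, 4, … (increasing by 1 each time)).
Q goes white, grey, black, white, grey, black → white (repeats white → grey → black).
R: −7 each step; 27, 20, 13, 6, -1, -8 → -15.
So the next triple is (p=24 : q=white : r=-15).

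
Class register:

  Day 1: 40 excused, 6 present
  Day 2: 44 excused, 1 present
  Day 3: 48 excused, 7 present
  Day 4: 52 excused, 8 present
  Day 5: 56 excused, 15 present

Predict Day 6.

60 excused, 23 present

For the excused, +4 each step: 40, 44, 48, 52, 56 → 60.
Present: each term is the sum of the two before it, so 6, 1, 7, 8, 15 → 23.
Combining the parts gives 60 excused, 23 present.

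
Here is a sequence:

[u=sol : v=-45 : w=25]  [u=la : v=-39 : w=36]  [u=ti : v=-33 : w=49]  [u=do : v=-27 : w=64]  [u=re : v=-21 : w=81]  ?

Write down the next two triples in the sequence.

U — runs through the solfège scale do→ti: sol, la, ti, do, re → mi → fa.
V: -45, -39, -33, -27, -21 → -15 → -9 (+6 each step).
W: perfect squares: 5², 6², 7², …, so 25, 36, 49, 64, 81 → 100 → 121.
Putting the parts together: [u=mi : v=-15 : w=100] and then [u=fa : v=-9 : w=121].

[u=mi : v=-15 : w=100], [u=fa : v=-9 : w=121]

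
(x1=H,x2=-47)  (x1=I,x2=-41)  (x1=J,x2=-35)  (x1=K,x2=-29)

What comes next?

(x1=L,x2=-23)

X1 goes H, I, J, K → L (letters move forward 1 place in the alphabet).
For the x2, +6 each step: -47, -41, -35, -29 → -23.
Combining the parts gives (x1=L,x2=-23).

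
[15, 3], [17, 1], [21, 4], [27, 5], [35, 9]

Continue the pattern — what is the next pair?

[45, 14]

First slot: differences are 2, 4, 6, … (increasing by 2 each time); 15, 17, 21, 27, 35 → 45.
Second slot — each term is the sum of the two before it: 3, 1, 4, 5, 9 → 14.
Combining the parts gives [45, 14].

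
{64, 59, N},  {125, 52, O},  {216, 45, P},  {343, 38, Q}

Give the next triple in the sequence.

For the first coordinate, perfect cubes: 4³, 5³, 6³, …: 64, 125, 216, 343 → 512.
For the second coordinate, −7 each step: 59, 52, 45, 38 → 31.
For the letter, letters move forward 1 place in the alphabet: N, O, P, Q → R.
Putting it together: {512, 31, R}.

{512, 31, R}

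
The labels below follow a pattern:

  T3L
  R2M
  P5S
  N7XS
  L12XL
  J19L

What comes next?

H31M

Letter: letters move back 2 places in the alphabet; T, R, P, N, L, J → H.
Second component: 3, 2, 5, 7, 12, 19 → 31 (each term is the sum of the two before it).
For the size, repeats L → M → S → XS → XL: L, M, S, XS, XL, L → M.
Combining the parts gives H31M.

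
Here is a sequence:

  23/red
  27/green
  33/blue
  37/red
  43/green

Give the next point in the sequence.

First part: 23, 27, 33, 37, 43 → 47 (alternating steps +4, +6, +4, +6, …).
Colour: repeats red → green → blue; red, green, blue, red, green → blue.
So the next point is 47/blue.

47/blue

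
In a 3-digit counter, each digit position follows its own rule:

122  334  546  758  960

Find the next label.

172

First digit: +2 each step, mod 10, so 1, 3, 5, 7, 9 → 1.
Second digit: 2, 3, 4, 5, 6 → 7 (+1 each step, mod 10).
Third digit: 2, 4, 6, 8, 0 → 2 (+2 each step, mod 10).
Combining the parts gives 172.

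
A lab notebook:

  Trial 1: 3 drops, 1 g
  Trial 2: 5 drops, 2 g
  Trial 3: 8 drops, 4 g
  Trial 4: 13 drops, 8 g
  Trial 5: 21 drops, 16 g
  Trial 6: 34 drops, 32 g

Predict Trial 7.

Drops: 3, 5, 8, 13, 21, 34 → 55 (each term is the sum of the two before it).
For the g, ×2 each step: 1, 2, 4, 8, 16, 32 → 64.
Combining the parts gives 55 drops, 64 g.

55 drops, 64 g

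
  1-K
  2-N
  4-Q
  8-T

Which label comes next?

First component: ×2 each step; 1, 2, 4, 8 → 16.
Letter goes K, N, Q, T → W (letters move forward 3 places in the alphabet).
So the next label is 16-W.

16-W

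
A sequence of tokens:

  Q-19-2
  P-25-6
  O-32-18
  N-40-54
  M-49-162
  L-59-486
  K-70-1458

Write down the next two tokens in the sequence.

J-82-4374, I-95-13122

Letter: letters move back 1 place in the alphabet, so Q, P, O, N, M, L, K → J → I.
Second component goes 19, 25, 32, 40, 49, 59, 70 → 82 → 95 (differences are 6, 7, 8, … (increasing by 1 each time)).
Third component goes 2, 6, 18, 54, 162, 486, 1458 → 4374 → 13122 (×3 each step).
Putting the parts together: J-82-4374 and then I-95-13122.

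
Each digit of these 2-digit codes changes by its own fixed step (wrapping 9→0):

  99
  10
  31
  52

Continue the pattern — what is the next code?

73

First digit goes 9, 1, 3, 5 → 7 (+2 each step, mod 10).
For the second digit, +1 each step, mod 10: 9, 0, 1, 2 → 3.
So the next code is 73.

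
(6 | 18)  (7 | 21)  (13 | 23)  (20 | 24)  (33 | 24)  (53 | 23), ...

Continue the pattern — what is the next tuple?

(86 | 21)

First entry: 6, 7, 13, 20, 33, 53 → 86 (each term is the sum of the two before it).
Second entry: differences are 3, 2, 1, … (decreasing by 1 each time), so 18, 21, 23, 24, 24, 23 → 21.
Putting it together: (86 | 21).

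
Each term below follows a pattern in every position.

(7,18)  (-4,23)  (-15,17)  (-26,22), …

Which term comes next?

(-37,16)

First part — −11 each step: 7, -4, -15, -26 → -37.
For the second part, alternating steps +5, −6, +5, −6, …: 18, 23, 17, 22 → 16.
So the next term is (-37,16).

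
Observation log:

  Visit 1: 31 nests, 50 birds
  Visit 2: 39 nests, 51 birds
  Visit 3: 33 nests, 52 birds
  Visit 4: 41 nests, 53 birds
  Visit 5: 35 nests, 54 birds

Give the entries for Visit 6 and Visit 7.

Nests goes 31, 39, 33, 41, 35 → 43 → 37 (alternating steps +8, −6, +8, −6, …).
For the birds, +1 each step: 50, 51, 52, 53, 54 → 55 → 56.
Putting the parts together: 43 nests, 55 birds and then 37 nests, 56 birds.

43 nests, 55 birds; 37 nests, 56 birds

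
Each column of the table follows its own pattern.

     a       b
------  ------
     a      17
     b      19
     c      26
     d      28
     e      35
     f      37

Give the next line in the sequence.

g  44

Column a: letters move forward 1 place in the alphabet; a, b, c, d, e, f → g.
For the column b, alternating steps +2, +7, +2, +7, …: 17, 19, 26, 28, 35, 37 → 44.
Putting it together: g  44.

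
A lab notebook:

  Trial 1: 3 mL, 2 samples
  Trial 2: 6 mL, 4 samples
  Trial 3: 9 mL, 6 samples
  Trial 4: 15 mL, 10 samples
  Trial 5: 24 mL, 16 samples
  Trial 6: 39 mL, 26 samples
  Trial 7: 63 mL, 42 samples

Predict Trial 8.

102 mL, 68 samples

ML goes 3, 6, 9, 15, 24, 39, 63 → 102 (each term is the sum of the two before it).
For the samples, each term is the sum of the two before it: 2, 4, 6, 10, 16, 26, 42 → 68.
Putting it together: 102 mL, 68 samples.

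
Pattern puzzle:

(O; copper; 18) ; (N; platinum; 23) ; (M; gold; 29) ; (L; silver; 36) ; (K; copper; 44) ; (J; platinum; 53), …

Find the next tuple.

For the letter, letters move back 1 place in the alphabet: O, N, M, L, K, J → I.
For the metal, repeats copper → platinum → gold → silver: copper, platinum, gold, silver, copper, platinum → gold.
Third entry: 18, 23, 29, 36, 44, 53 → 63 (differences are 5, 6, 7, … (increasing by 1 each time)).
Combining the parts gives (I; gold; 63).

(I; gold; 63)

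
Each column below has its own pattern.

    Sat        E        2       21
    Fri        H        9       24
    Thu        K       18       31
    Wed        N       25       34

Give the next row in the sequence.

Day: Sat, Fri, Thu, Wed → Tue (runs backward through the weekdays Mon→Sun).
Letter: letters move forward 3 places in the alphabet, so E, H, K, N → Q.
Third component: alternating steps +7, +9, +7, +9, …; 2, 9, 18, 25 → 34.
Fourth component: alternating steps +3, +7, +3, +7, …; 21, 24, 31, 34 → 41.
Combining the parts gives Tue  Q  34  41.

Tue  Q  34  41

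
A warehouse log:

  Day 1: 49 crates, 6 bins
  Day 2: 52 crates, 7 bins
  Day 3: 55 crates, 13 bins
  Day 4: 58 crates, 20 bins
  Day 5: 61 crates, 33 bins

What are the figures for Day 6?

64 crates, 53 bins

Crates: +3 each step; 49, 52, 55, 58, 61 → 64.
Bins goes 6, 7, 13, 20, 33 → 53 (each term is the sum of the two before it).
Putting it together: 64 crates, 53 bins.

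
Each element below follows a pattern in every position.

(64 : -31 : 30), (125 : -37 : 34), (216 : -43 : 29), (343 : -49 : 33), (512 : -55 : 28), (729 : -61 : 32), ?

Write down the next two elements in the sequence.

(1000 : -67 : 27), (1331 : -73 : 31)

First value — perfect cubes: 4³, 5³, 6³, …: 64, 125, 216, 343, 512, 729 → 1000 → 1331.
Second value: −6 each step; -31, -37, -43, -49, -55, -61 → -67 → -73.
Third value: 30, 34, 29, 33, 28, 32 → 27 → 31 (alternating steps +4, −5, +4, −5, …).
Putting the parts together: (1000 : -67 : 27) and then (1331 : -73 : 31).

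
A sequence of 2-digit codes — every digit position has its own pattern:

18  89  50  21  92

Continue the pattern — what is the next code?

63

First digit — −3 each step, mod 10: 1, 8, 5, 2, 9 → 6.
Second digit: +1 each step, mod 10, so 8, 9, 0, 1, 2 → 3.
Putting it together: 63.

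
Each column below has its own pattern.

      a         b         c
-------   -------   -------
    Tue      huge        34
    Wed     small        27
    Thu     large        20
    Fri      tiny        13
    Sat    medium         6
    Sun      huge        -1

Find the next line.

Column a goes Tue, Wed, Thu, Fri, Sat, Sun → Mon (runs through the weekdays Mon→Sun).
Column b: huge, small, large, tiny, medium, huge → small (repeats huge → small → large → tiny → medium).
Column c goes 34, 27, 20, 13, 6, -1 → -8 (−7 each step).
Combining the parts gives Mon  small  -8.

Mon  small  -8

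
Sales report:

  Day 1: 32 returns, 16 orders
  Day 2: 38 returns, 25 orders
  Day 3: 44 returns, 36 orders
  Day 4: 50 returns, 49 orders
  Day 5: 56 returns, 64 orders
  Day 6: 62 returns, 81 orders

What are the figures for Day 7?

68 returns, 100 orders

Returns goes 32, 38, 44, 50, 56, 62 → 68 (+6 each step).
Orders — perfect squares: 4², 5², 6², …: 16, 25, 36, 49, 64, 81 → 100.
Combining the parts gives 68 returns, 100 orders.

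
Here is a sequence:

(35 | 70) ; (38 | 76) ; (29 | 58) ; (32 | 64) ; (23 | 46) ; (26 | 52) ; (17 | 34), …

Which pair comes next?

First part: alternating steps +3, −9, +3, −9, …; 35, 38, 29, 32, 23, 26, 17 → 20.
Second part: always 2 × the first part, so 70, 76, 58, 64, 46, 52, 34 → 40.
So the next pair is (20 | 40).

(20 | 40)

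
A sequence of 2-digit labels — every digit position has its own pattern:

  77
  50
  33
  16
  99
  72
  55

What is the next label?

38

First digit — −2 each step, mod 10: 7, 5, 3, 1, 9, 7, 5 → 3.
For the second digit, +3 each step, mod 10: 7, 0, 3, 6, 9, 2, 5 → 8.
So the next label is 38.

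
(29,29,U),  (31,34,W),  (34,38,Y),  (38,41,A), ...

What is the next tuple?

(43,43,C)

First slot: differences are 2, 3, 4, … (increasing by 1 each time), so 29, 31, 34, 38 → 43.
Second slot goes 29, 34, 38, 41 → 43 (differences are 5, 4, 3, … (decreasing by 1 each time)).
Letter: letters move forward 2 places in the alphabet, wrapping Z→A, so U, W, Y, A → C.
Putting it together: (43,43,C).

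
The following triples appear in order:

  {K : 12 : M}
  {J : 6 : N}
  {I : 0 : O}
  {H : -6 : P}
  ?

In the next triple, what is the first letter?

For the first letter, letters move back 1 place in the alphabet: K, J, I, H → G.
Second value: −6 each step; 12, 6, 0, -6 → -12.
For the second letter, letters move forward 1 place in the alphabet: M, N, O, P → Q.

G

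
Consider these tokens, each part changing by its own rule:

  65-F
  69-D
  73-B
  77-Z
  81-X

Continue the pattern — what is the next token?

85-V

First component: +4 each step, so 65, 69, 73, 77, 81 → 85.
Letter: letters move back 2 places in the alphabet, wrapping A→Z; F, D, B, Z, X → V.
Combining the parts gives 85-V.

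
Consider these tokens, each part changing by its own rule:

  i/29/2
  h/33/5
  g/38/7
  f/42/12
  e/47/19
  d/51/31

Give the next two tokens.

c/56/50, b/60/81

Letter — letters move back 1 place in the alphabet: i, h, g, f, e, d → c → b.
Second component goes 29, 33, 38, 42, 47, 51 → 56 → 60 (alternating steps +4, +5, +4, +5, …).
For the third component, each term is the sum of the two before it: 2, 5, 7, 12, 19, 31 → 50 → 81.
Putting the parts together: c/56/50 and then b/60/81.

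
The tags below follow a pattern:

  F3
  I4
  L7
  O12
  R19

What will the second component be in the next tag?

28

Second component: differences are 1, 3, 5, … (increasing by 2 each time), so 3, 4, 7, 12, 19 → 28.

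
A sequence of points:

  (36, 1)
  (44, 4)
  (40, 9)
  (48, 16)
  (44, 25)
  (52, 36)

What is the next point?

First slot — alternating steps +8, −4, +8, −4, …: 36, 44, 40, 48, 44, 52 → 48.
Second slot — perfect squares: 1², 2², 3², …: 1, 4, 9, 16, 25, 36 → 49.
So the next point is (48, 49).

(48, 49)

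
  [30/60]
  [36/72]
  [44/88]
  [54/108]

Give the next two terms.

First coordinate — differences are 6, 8, 10, … (increasing by 2 each time): 30, 36, 44, 54 → 66 → 80.
Second coordinate: 60, 72, 88, 108 → 132 → 160 (always 2 × the first coordinate).
So the next two terms are [66/132] and [80/160].

[66/132], [80/160]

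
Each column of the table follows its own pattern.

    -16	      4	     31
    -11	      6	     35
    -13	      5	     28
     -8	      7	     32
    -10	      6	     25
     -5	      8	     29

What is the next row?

First component — alternating steps +5, −2, +5, −2, …: -16, -11, -13, -8, -10, -5 → -7.
Second component goes 4, 6, 5, 7, 6, 8 → 7 (alternating steps +2, −1, +2, −1, …).
Third component goes 31, 35, 28, 32, 25, 29 → 22 (alternating steps +4, −7, +4, −7, …).
Combining the parts gives -7  7  22.

-7  7  22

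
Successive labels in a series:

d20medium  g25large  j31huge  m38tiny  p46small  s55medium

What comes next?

For the letter, letters move forward 3 places in the alphabet: d, g, j, m, p, s → v.
Second component: differences are 5, 6, 7, … (increasing by 1 each time); 20, 25, 31, 38, 46, 55 → 65.
For the size, repeats medium → large → huge → tiny → small: medium, large, huge, tiny, small, medium → large.
So the next label is v65large.

v65large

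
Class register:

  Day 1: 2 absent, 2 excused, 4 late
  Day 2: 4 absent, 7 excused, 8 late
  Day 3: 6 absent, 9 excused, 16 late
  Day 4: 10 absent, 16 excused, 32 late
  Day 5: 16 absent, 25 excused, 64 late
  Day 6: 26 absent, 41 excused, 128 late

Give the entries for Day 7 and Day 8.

42 absent, 66 excused, 256 late; 68 absent, 107 excused, 512 late

Absent: 2, 4, 6, 10, 16, 26 → 42 → 68 (each term is the sum of the two before it).
For the excused, each term is the sum of the two before it: 2, 7, 9, 16, 25, 41 → 66 → 107.
Late: 4, 8, 16, 32, 64, 128 → 256 → 512 (×2 each step).
Putting the parts together: 42 absent, 66 excused, 256 late and then 68 absent, 107 excused, 512 late.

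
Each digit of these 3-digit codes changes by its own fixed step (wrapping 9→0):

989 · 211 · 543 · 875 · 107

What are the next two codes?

439, 761

First digit goes 9, 2, 5, 8, 1 → 4 → 7 (+3 each step, mod 10).
Second digit: 8, 1, 4, 7, 0 → 3 → 6 (+3 each step, mod 10).
For the third digit, +2 each step, mod 10: 9, 1, 3, 5, 7 → 9 → 1.
So the next two codes are 439 and 761.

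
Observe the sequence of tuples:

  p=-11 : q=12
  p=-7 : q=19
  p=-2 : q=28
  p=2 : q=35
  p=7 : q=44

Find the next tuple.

P goes -11, -7, -2, 2, 7 → 11 (alternating steps +4, +5, +4, +5, …).
For the q, alternating steps +7, +9, +7, +9, …: 12, 19, 28, 35, 44 → 51.
Putting it together: p=11 : q=51.

p=11 : q=51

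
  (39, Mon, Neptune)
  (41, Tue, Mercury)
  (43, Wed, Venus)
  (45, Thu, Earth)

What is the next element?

First slot goes 39, 41, 43, 45 → 47 (+2 each step).
Day — runs through the weekdays Mon→Sun: Mon, Tue, Wed, Thu → Fri.
Planet — runs through the planets Mercury→Neptune: Neptune, Mercury, Venus, Earth → Mars.
So the next element is (47, Fri, Mars).

(47, Fri, Mars)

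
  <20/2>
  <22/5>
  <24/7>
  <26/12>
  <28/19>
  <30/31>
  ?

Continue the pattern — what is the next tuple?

<32/50>

First component: +2 each step; 20, 22, 24, 26, 28, 30 → 32.
For the second component, each term is the sum of the two before it: 2, 5, 7, 12, 19, 31 → 50.
So the next tuple is <32/50>.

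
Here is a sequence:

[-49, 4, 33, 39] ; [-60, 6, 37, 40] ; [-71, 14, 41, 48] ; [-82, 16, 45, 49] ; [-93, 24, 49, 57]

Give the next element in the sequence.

First coordinate: -49, -60, -71, -82, -93 → -104 (−11 each step).
For the second coordinate, alternating steps +2, +8, +2, +8, …: 4, 6, 14, 16, 24 → 26.
For the third coordinate, +4 each step: 33, 37, 41, 45, 49 → 53.
Fourth coordinate: alternating steps +1, +8, +1, +8, …; 39, 40, 48, 49, 57 → 58.
Combining the parts gives [-104, 26, 53, 58].

[-104, 26, 53, 58]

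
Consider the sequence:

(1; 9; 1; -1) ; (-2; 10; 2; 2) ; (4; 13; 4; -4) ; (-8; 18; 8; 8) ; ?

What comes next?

First entry: 1, -2, 4, -8 → 16 (×(-2) each step).
Second entry goes 9, 10, 13, 18 → 25 (differences are 1, 3, 5, … (increasing by 2 each time)).
Third entry: ×2 each step; 1, 2, 4, 8 → 16.
Fourth entry: always the negative of the first entry, so -1, 2, -4, 8 → -16.
Combining the parts gives (16; 25; 16; -16).

(16; 25; 16; -16)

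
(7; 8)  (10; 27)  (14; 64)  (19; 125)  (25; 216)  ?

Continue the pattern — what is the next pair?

(32; 343)

For the first component, differences are 3, 4, 5, … (increasing by 1 each time): 7, 10, 14, 19, 25 → 32.
Second component: perfect cubes: 2³, 3³, 4³, …; 8, 27, 64, 125, 216 → 343.
So the next pair is (32; 343).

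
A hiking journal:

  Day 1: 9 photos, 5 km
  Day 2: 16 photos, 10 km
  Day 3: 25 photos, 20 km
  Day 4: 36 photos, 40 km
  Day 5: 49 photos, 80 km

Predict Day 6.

Photos: perfect squares: 3², 4², 5², …, so 9, 16, 25, 36, 49 → 64.
Km — ×2 each step: 5, 10, 20, 40, 80 → 160.
Putting it together: 64 photos, 160 km.

64 photos, 160 km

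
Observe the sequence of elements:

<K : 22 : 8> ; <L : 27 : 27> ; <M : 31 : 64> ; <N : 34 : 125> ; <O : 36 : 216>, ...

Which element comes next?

Letter goes K, L, M, N, O → P (letters move forward 1 place in the alphabet).
Second value — differences are 5, 4, 3, … (decreasing by 1 each time): 22, 27, 31, 34, 36 → 37.
Third value: 8, 27, 64, 125, 216 → 343 (perfect cubes: 2³, 3³, 4³, …).
Combining the parts gives <P : 37 : 343>.

<P : 37 : 343>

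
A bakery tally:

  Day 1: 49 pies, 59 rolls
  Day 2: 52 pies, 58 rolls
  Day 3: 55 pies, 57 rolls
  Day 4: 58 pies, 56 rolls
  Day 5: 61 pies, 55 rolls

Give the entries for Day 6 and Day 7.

For the pies, +3 each step: 49, 52, 55, 58, 61 → 64 → 67.
Rolls — −1 each step: 59, 58, 57, 56, 55 → 54 → 53.
So the next two rows are 64 pies, 54 rolls and 67 pies, 53 rolls.

64 pies, 54 rolls; 67 pies, 53 rolls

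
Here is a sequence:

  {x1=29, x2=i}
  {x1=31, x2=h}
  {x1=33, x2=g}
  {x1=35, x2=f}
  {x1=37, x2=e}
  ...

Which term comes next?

{x1=39, x2=d}

X1 goes 29, 31, 33, 35, 37 → 39 (+2 each step).
X2: letters move back 1 place in the alphabet, so i, h, g, f, e → d.
Combining the parts gives {x1=39, x2=d}.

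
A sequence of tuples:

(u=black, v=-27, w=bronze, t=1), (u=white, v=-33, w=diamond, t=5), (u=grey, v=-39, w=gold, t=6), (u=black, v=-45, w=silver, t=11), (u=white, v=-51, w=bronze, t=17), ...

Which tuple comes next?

For the u, repeats black → white → grey: black, white, grey, black, white → grey.
V: -27, -33, -39, -45, -51 → -57 (−6 each step).
W goes bronze, diamond, gold, silver, bronze → diamond (repeats bronze → diamond → gold → silver).
T: 1, 5, 6, 11, 17 → 28 (each term is the sum of the two before it).
So the next tuple is (u=grey, v=-57, w=diamond, t=28).

(u=grey, v=-57, w=diamond, t=28)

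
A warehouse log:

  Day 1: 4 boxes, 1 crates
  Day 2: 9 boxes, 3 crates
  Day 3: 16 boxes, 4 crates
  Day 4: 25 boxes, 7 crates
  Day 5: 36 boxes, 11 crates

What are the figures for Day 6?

49 boxes, 18 crates

Boxes: perfect squares: 2², 3², 4², …, so 4, 9, 16, 25, 36 → 49.
Crates: 1, 3, 4, 7, 11 → 18 (each term is the sum of the two before it).
Combining the parts gives 49 boxes, 18 crates.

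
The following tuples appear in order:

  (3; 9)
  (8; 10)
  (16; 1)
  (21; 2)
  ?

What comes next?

First slot goes 3, 8, 16, 21 → 29 (alternating steps +5, +8, +5, +8, …).
Second slot: alternating steps +1, −9, +1, −9, …; 9, 10, 1, 2 → -7.
Combining the parts gives (29; -7).

(29; -7)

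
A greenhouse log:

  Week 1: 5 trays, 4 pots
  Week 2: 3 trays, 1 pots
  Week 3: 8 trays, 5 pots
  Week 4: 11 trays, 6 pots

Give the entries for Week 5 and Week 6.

19 trays, 11 pots; 30 trays, 17 pots

Trays: each term is the sum of the two before it; 5, 3, 8, 11 → 19 → 30.
Pots: each term is the sum of the two before it; 4, 1, 5, 6 → 11 → 17.
Putting the parts together: 19 trays, 11 pots and then 30 trays, 17 pots.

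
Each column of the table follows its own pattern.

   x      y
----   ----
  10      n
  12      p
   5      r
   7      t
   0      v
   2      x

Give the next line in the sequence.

Column x: 10, 12, 5, 7, 0, 2 → -5 (alternating steps +2, −7, +2, −7, …).
Column y: letters move forward 2 places in the alphabet, so n, p, r, t, v, x → z.
Combining the parts gives -5  z.

-5  z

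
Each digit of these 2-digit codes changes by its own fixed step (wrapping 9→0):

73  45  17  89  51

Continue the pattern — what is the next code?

First digit: −3 each step, mod 10; 7, 4, 1, 8, 5 → 2.
Second digit goes 3, 5, 7, 9, 1 → 3 (+2 each step, mod 10).
Combining the parts gives 23.

23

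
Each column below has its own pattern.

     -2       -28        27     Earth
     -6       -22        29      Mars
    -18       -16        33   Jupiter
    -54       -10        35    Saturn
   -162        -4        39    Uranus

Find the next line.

-486  2  41  Neptune

First component goes -2, -6, -18, -54, -162 → -486 (×3 each step).
Second component goes -28, -22, -16, -10, -4 → 2 (+6 each step).
Third component: alternating steps +2, +4, +2, +4, …; 27, 29, 33, 35, 39 → 41.
Planet: Earth, Mars, Jupiter, Saturn, Uranus → Neptune (runs through the planets Mercury→Neptune).
Combining the parts gives -486  2  41  Neptune.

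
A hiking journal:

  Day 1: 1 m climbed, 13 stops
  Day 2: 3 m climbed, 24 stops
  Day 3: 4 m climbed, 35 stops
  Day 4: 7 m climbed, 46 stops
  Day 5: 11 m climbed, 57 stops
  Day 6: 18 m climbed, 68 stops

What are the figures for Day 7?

29 m climbed, 79 stops

M climbed: 1, 3, 4, 7, 11, 18 → 29 (each term is the sum of the two before it).
Stops: +11 each step, so 13, 24, 35, 46, 57, 68 → 79.
Putting it together: 29 m climbed, 79 stops.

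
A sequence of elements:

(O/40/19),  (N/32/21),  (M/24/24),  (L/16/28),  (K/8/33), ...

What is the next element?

Letter: O, N, M, L, K → J (letters move back 1 place in the alphabet).
Second coordinate: −8 each step, so 40, 32, 24, 16, 8 → 0.
Third coordinate: differences are 2, 3, 4, … (increasing by 1 each time), so 19, 21, 24, 28, 33 → 39.
So the next element is (J/0/39).

(J/0/39)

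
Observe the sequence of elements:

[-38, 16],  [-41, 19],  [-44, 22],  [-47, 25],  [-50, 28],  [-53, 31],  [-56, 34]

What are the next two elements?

First value — −3 each step: -38, -41, -44, -47, -50, -53, -56 → -59 → -62.
Second value — together with the first value always sums to -22: 16, 19, 22, 25, 28, 31, 34 → 37 → 40.
So the next two elements are [-59, 37] and [-62, 40].

[-59, 37], [-62, 40]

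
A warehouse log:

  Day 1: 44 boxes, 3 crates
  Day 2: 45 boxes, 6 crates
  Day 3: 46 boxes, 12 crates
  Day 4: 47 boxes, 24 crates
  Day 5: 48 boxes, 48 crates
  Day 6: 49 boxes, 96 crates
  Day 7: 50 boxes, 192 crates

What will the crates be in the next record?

384

Crates goes 3, 6, 12, 24, 48, 96, 192 → 384 (×2 each step).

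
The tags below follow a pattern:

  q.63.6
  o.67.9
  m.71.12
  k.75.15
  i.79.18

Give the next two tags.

g.83.21 then e.87.24

For the letter, letters move back 2 places in the alphabet: q, o, m, k, i → g → e.
Second component: 63, 67, 71, 75, 79 → 83 → 87 (+4 each step).
Third component: +3 each step, so 6, 9, 12, 15, 18 → 21 → 24.
Putting the parts together: g.83.21 and then e.87.24.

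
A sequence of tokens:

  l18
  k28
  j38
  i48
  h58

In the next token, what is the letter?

g

Letter: letters move back 1 place in the alphabet; l, k, j, i, h → g.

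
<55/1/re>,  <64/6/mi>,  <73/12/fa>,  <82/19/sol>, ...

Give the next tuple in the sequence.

<91/27/la>

For the first coordinate, +9 each step: 55, 64, 73, 82 → 91.
Second coordinate: differences are 5, 6, 7, … (increasing by 1 each time); 1, 6, 12, 19 → 27.
Note: runs through the solfège scale do→ti, so re, mi, fa, sol → la.
So the next tuple is <91/27/la>.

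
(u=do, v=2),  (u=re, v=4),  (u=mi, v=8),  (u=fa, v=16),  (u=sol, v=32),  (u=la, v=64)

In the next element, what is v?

128

V: 2, 4, 8, 16, 32, 64 → 128 (×2 each step).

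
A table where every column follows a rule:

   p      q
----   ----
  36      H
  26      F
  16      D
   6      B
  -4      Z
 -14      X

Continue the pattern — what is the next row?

Column p goes 36, 26, 16, 6, -4, -14 → -24 (−10 each step).
Column q goes H, F, D, B, Z, X → V (letters move back 2 places in the alphabet, wrapping A→Z).
So the next row is -24  V.

-24  V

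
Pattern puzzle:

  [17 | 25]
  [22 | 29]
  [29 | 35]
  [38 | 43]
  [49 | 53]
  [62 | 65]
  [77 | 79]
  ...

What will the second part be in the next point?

95

Second part: differences are 4, 6, 8, … (increasing by 2 each time), so 25, 29, 35, 43, 53, 65, 79 → 95.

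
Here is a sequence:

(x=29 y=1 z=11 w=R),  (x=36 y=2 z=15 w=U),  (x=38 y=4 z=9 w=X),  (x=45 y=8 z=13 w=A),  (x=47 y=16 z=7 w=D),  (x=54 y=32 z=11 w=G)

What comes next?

(x=56 y=64 z=5 w=J)

For the x, alternating steps +7, +2, +7, +2, …: 29, 36, 38, 45, 47, 54 → 56.
For the y, ×2 each step: 1, 2, 4, 8, 16, 32 → 64.
Z: alternating steps +4, −6, +4, −6, …, so 11, 15, 9, 13, 7, 11 → 5.
W goes R, U, X, A, D, G → J (letters move forward 3 places in the alphabet, wrapping Z→A).
Combining the parts gives (x=56 y=64 z=5 w=J).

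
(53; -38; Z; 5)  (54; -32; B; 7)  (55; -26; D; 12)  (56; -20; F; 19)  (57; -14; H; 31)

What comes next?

(58; -8; J; 50)

First part — +1 each step: 53, 54, 55, 56, 57 → 58.
Second part goes -38, -32, -26, -20, -14 → -8 (+6 each step).
Letter goes Z, B, D, F, H → J (letters move forward 2 places in the alphabet, wrapping Z→A).
Fourth part — each term is the sum of the two before it: 5, 7, 12, 19, 31 → 50.
Putting it together: (58; -8; J; 50).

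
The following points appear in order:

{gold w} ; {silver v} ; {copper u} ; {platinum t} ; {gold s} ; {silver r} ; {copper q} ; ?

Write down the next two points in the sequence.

Metal: repeats gold → silver → copper → platinum; gold, silver, copper, platinum, gold, silver, copper → platinum → gold.
Letter: w, v, u, t, s, r, q → p → o (letters move back 1 place in the alphabet).
So the next two points are {platinum p} and {gold o}.

{platinum p}, {gold o}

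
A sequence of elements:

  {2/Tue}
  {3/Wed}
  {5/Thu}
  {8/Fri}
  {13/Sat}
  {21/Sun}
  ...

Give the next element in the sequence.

{34/Mon}

First part goes 2, 3, 5, 8, 13, 21 → 34 (each term is the sum of the two before it).
Day: runs through the weekdays Mon→Sun, so Tue, Wed, Thu, Fri, Sat, Sun → Mon.
Combining the parts gives {34/Mon}.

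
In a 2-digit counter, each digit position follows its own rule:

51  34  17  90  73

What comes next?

For the first digit, −2 each step, mod 10: 5, 3, 1, 9, 7 → 5.
Second digit goes 1, 4, 7, 0, 3 → 6 (+3 each step, mod 10).
Putting it together: 56.

56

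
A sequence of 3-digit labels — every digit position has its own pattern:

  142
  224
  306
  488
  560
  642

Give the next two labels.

First digit: +1 each step, mod 10; 1, 2, 3, 4, 5, 6 → 7 → 8.
Second digit: −2 each step, mod 10, so 4, 2, 0, 8, 6, 4 → 2 → 0.
Third digit: +2 each step, mod 10; 2, 4, 6, 8, 0, 2 → 4 → 6.
So the next two labels are 724 and 806.

724, 806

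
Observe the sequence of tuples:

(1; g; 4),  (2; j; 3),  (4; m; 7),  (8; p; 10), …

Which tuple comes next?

(16; s; 17)

For the first coordinate, ×2 each step: 1, 2, 4, 8 → 16.
Letter: letters move forward 3 places in the alphabet; g, j, m, p → s.
Third coordinate goes 4, 3, 7, 10 → 17 (each term is the sum of the two before it).
So the next tuple is (16; s; 17).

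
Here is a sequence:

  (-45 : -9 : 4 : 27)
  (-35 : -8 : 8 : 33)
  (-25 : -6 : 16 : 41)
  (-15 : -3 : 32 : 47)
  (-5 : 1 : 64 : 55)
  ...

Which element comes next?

First coordinate goes -45, -35, -25, -15, -5 → 5 (+10 each step).
Second coordinate goes -9, -8, -6, -3, 1 → 6 (differences are 1, 2, 3, … (increasing by 1 each time)).
Third coordinate: ×2 each step; 4, 8, 16, 32, 64 → 128.
Fourth coordinate: 27, 33, 41, 47, 55 → 61 (alternating steps +6, +8, +6, +8, …).
So the next element is (5 : 6 : 128 : 61).

(5 : 6 : 128 : 61)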